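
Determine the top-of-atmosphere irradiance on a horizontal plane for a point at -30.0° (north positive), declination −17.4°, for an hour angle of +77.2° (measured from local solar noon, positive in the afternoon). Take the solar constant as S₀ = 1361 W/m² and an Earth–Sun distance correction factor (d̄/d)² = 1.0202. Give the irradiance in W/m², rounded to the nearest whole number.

462 W/m²

cos θ_z = sin(-30.0°) sin(-17.4°) + cos(-30.0°) cos(-17.4°) cos(77.20°) = 0.1495 + 0.1831 = 0.3326.
Top-of-atmosphere irradiance = S₀ (d̄/d)² cos θ_z = 1361 × 1.0202 × 0.3326 = 461.81 W/m².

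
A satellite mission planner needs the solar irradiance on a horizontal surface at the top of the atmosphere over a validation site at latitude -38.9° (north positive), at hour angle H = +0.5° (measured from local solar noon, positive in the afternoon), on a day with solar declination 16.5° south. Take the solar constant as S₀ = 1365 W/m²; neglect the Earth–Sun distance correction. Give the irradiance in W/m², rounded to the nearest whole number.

cos θ_z = sin φ sin δ + cos φ cos δ cos H = (-0.6280)(-0.2840) + (0.7782)(0.9588)(1.0000) = 0.9245.
Top-of-atmosphere irradiance = S₀ cos θ_z = 1365 × 0.9245 = 1261.94 W/m².

1262 W/m²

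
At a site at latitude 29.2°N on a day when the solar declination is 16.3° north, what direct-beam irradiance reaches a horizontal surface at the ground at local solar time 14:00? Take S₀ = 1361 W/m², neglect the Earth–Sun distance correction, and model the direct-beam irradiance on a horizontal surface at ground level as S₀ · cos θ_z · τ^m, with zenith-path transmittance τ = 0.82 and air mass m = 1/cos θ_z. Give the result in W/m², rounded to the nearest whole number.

Hour angle H = 15° × (14 − 12) = 30.00°.
cos θ_z = sin(29.2°) sin(16.3°) + cos(29.2°) cos(16.3°) cos(30.00°) = 0.1369 + 0.7256 = 0.8625.
Air mass m = 1/cos θ_z = 1/0.8625 = 1.159; τ^m = 0.82^1.159 = 0.7945.
Surface direct beam = 1361 × 0.8625 × 0.7945 = 932.63 W/m².

933 W/m²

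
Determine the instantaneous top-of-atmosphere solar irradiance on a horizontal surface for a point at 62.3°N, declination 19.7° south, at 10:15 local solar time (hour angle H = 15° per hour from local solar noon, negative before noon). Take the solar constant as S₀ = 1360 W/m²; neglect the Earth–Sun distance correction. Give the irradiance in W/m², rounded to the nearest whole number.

128 W/m²

Hour angle H = 15° × (10.25 − 12) = -26.25°.
cos θ_z = sin φ sin δ + cos φ cos δ cos H = (0.8854)(-0.3371) + (0.4648)(0.9415)(0.8969) = 0.0940.
Top-of-atmosphere irradiance = S₀ cos θ_z = 1360 × 0.0940 = 127.84 W/m².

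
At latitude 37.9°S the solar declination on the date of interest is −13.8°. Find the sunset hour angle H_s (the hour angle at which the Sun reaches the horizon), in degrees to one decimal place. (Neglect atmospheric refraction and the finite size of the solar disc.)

101.0°

−tan φ tan δ = −(-0.7785)(-0.2456) = -0.1912; H_s = arccos(-0.1912) = 101.02°.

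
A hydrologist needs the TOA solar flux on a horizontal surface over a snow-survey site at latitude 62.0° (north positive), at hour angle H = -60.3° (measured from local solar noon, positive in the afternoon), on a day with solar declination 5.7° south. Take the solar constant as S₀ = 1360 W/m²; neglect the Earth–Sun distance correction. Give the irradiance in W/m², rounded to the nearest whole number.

196 W/m²

cos θ_z = sin φ sin δ + cos φ cos δ cos H = (0.8829)(-0.0993) + (0.4695)(0.9951)(0.4955) = 0.1438.
Top-of-atmosphere irradiance = S₀ cos θ_z = 1360 × 0.1438 = 195.57 W/m².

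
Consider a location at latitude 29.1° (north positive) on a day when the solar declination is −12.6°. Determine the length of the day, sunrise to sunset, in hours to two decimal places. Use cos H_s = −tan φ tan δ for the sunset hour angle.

11.05 hours

The sunset hour angle satisfies cos H_s = −tan φ tan δ = 0.1244, giving H_s = 82.85°.
Day length = 2 H_s / 15° h⁻¹ = 165.70° / 15 = 11.047 h.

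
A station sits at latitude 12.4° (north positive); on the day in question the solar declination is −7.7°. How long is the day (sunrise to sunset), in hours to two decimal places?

cos H_s = −tan(12.4°) · tan(-7.7°) = 0.0297, so H_s = arccos(0.0297) = 88.30°.
Day length = 2 H_s / 15° h⁻¹ = 176.60° / 15 = 11.773 h.

11.77 hours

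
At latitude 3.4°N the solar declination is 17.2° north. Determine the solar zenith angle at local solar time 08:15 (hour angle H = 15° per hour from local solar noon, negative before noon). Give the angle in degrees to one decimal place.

Hour angle H = 15° × (8.25 − 12) = -56.25°.
cos θ_z = sin φ sin δ + cos φ cos δ cos H = (0.0593)(0.2957) + (0.9982)(0.9553)(0.5556) = 0.5473.
θ_z = arccos(0.5473) = 56.82°.

56.8°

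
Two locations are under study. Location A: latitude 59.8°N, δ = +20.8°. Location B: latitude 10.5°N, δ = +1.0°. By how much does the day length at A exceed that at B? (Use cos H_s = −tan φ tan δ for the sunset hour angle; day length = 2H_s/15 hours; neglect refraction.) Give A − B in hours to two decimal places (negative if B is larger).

A: H_s = arccos(−tan 59.8° · tan 20.8°) = 130.74°, so 2H_s/15 = 17.4320 h.
B: H_s = arccos(−tan 10.5° · tan 1.0°) = 90.19°, so 2H_s/15 = 12.0253 h.
A − B = 17.4320 − 12.0253 = 5.4067 h.

+5.41 h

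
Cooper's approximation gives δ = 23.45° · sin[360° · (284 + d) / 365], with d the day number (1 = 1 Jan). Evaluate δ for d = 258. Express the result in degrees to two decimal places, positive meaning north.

+2.22°

360 × (284 + 258) / 365 = 534.575°; sin(534.575°) = 0.0945.
δ = 23.45 × 0.0945 = 2.216° ≈ +2.22°.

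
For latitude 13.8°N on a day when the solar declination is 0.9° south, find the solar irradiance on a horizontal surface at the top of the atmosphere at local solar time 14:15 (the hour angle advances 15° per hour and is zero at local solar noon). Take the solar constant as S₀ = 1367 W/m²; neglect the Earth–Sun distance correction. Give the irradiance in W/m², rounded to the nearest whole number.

Hour angle H = 15° × (14.25 − 12) = 33.75°.
With φ = 13.8°, δ = -0.9°, H = 33.75°: sin φ sin δ = -0.0037, cos φ cos δ cos H = 0.8074, so cos θ_z = 0.8037.
Top-of-atmosphere irradiance = S₀ cos θ_z = 1367 × 0.8037 = 1098.66 W/m².

1099 W/m²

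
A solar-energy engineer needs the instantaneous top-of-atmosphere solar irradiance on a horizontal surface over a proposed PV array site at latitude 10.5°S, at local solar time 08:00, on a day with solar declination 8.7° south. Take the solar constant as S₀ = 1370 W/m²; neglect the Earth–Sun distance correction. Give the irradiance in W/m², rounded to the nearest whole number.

704 W/m²

Hour angle H = 15° × (8 − 12) = -60.00°.
With φ = -10.5°, δ = -8.7°, H = -60.00°: sin φ sin δ = 0.0276, cos φ cos δ cos H = 0.4860, so cos θ_z = 0.5136.
Top-of-atmosphere irradiance = S₀ cos θ_z = 1370 × 0.5136 = 703.63 W/m².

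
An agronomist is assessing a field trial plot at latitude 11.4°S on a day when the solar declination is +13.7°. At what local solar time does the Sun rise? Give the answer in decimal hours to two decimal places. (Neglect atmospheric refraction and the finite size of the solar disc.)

The sunset hour angle satisfies cos H_s = −tan φ tan δ = 0.0492, giving H_s = 87.18°.
Sunrise is at 12 − H_s/15 = 12 − 5.812 = 6.188 h local solar time.

6.19 h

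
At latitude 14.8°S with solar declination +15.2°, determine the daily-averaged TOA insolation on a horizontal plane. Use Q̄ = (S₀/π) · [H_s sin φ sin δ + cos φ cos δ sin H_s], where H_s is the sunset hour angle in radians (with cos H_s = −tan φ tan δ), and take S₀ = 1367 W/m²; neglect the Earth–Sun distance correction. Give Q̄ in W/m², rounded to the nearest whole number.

The sunset hour angle satisfies cos H_s = −tan φ tan δ = 0.0718, giving H_s = 85.88°. In radians, H_s = 1.4989.
H_s sin φ sin δ = 1.4989 × -0.2554 × 0.2622 = -0.1004.
cos φ cos δ sin H_s = 0.9668 × 0.9650 × 0.9974 = 0.9305.
Q̄ = (1367/π) × (-0.1004 + 0.9305) = 435.13 × 0.8301 = 361.20 W/m².

361 W/m²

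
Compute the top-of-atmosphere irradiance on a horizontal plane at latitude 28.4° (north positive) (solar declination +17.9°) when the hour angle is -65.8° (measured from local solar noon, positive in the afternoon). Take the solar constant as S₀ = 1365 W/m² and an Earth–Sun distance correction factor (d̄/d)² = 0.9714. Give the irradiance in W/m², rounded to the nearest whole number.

649 W/m²

With φ = 28.4°, δ = 17.9°, H = -65.80°: sin φ sin δ = 0.1462, cos φ cos δ cos H = 0.3431, so cos θ_z = 0.4893.
Top-of-atmosphere irradiance = S₀ (d̄/d)² cos θ_z = 1365 × 0.9714 × 0.4893 = 648.79 W/m².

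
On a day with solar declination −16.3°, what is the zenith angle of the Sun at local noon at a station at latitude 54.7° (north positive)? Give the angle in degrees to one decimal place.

At local solar noon the hour angle is zero, so the zenith angle is |φ − δ| = |54.7° − (-16.3°)| = 71.0°.

71.0°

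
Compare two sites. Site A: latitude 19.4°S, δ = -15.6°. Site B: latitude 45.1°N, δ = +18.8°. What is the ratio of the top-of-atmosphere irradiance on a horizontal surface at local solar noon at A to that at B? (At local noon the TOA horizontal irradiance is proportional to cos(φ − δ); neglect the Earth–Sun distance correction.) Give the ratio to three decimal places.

1.113

A: cos θ_z = cos(-19.4° − (-15.6°)) = 0.9978.
B: cos θ_z = cos(45.1° − (18.8°)) = 0.8965.
Ratio A/B = 0.9978 / 0.8965 = 1.1130.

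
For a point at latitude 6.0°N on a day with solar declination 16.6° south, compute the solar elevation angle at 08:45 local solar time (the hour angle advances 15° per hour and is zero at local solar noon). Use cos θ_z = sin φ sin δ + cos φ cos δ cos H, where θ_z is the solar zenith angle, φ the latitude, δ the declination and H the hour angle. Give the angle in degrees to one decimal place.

36.8°

Hour angle H = 15° × (8.75 − 12) = -48.75°.
cos θ_z = sin φ sin δ + cos φ cos δ cos H = (0.1045)(-0.2857) + (0.9945)(0.9583)(0.6593) = 0.5985.
θ_z = arccos(0.5985) = 53.24°, so the elevation is 90° − 53.24° = 36.76°.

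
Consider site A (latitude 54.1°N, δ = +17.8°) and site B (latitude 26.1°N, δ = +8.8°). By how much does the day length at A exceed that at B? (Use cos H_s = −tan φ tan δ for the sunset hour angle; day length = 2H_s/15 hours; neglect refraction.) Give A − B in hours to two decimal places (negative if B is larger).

A: H_s = arccos(−tan 54.1° · tan 17.8°) = 116.33°, so 2H_s/15 = 15.5107 h.
B: H_s = arccos(−tan 26.1° · tan 8.8°) = 94.35°, so 2H_s/15 = 12.5800 h.
A − B = 15.5107 − 12.5800 = 2.9307 h.

+2.93 h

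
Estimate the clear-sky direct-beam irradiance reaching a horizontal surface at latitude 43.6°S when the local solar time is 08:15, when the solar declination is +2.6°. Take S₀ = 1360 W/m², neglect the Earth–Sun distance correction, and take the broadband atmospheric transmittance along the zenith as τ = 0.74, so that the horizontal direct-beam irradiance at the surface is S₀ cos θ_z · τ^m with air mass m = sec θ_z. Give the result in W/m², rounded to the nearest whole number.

224 W/m²

Hour angle H = 15° × (8.25 − 12) = -56.25°.
cos θ_z = sin φ sin δ + cos φ cos δ cos H = (-0.6896)(0.0454) + (0.7242)(0.9990)(0.5556) = 0.3707.
Air mass m = 1/cos θ_z = 1/0.3707 = 2.698; τ^m = 0.74^2.698 = 0.4438.
Surface direct beam = 1360 × 0.3707 × 0.4438 = 223.74 W/m².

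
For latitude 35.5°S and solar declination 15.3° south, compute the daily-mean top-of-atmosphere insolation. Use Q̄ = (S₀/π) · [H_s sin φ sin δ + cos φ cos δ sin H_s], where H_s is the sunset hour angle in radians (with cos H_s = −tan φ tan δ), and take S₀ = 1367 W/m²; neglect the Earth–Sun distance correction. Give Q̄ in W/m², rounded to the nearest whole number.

The sunset hour angle satisfies cos H_s = −tan φ tan δ = -0.1951, giving H_s = 101.25°. In radians, H_s = 1.7671.
H_s sin φ sin δ = 1.7671 × -0.5807 × -0.2639 = 0.2708.
cos φ cos δ sin H_s = 0.8141 × 0.9646 × 0.9808 = 0.7702.
Q̄ = (1367/π) × (0.2708 + 0.7702) = 435.13 × 1.0410 = 452.97 W/m².

453 W/m²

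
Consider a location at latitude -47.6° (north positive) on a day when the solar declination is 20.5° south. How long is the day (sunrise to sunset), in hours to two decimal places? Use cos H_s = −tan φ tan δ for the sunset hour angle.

cos H_s = −tan(-47.6°) · tan(-20.5°) = -0.4095, so H_s = arccos(-0.4095) = 114.17°.
Day length = 2 H_s / 15° h⁻¹ = 228.34° / 15 = 15.223 h.

15.22 hours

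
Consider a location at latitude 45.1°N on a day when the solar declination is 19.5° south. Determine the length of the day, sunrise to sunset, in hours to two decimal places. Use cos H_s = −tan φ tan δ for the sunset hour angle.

cos H_s = −tan(45.1°) · tan(-19.5°) = 0.3554, so H_s = arccos(0.3554) = 69.18°.
Day length = 2 H_s / 15° h⁻¹ = 138.36° / 15 = 9.224 h.

9.22 hours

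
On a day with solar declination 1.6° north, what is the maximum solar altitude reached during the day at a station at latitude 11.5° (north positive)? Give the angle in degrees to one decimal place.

80.1°

At local solar noon the hour angle is zero, so the elevation is 90° − |φ − δ| = 90° − |11.5° − (1.6°)| = 90° − 9.9° = 80.1°.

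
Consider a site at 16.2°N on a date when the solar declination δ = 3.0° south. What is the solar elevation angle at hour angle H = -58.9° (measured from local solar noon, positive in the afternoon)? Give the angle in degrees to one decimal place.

28.7°

With φ = 16.2°, δ = -3.0°, H = -58.90°: sin φ sin δ = -0.0146, cos φ cos δ cos H = 0.4953, so cos θ_z = 0.4807.
θ_z = arccos(0.4807) = 61.27°, so the elevation is 90° − 61.27° = 28.73°.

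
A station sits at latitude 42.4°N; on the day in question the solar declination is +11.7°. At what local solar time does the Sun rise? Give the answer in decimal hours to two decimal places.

cos H_s = −tan(42.4°) · tan(11.7°) = -0.1891, so H_s = arccos(-0.1891) = 100.90°.
Sunrise is at 12 − H_s/15 = 12 − 6.727 = 5.273 h local solar time.

5.27 h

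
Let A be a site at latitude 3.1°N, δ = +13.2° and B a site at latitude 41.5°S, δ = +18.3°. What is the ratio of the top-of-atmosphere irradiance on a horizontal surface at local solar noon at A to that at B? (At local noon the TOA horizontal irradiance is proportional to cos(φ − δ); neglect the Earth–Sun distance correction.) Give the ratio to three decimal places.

1.957

A: cos θ_z = cos(3.1° − (13.2°)) = 0.9845.
B: cos θ_z = cos(-41.5° − (18.3°)) = 0.5030.
Ratio A/B = 0.9845 / 0.5030 = 1.9573.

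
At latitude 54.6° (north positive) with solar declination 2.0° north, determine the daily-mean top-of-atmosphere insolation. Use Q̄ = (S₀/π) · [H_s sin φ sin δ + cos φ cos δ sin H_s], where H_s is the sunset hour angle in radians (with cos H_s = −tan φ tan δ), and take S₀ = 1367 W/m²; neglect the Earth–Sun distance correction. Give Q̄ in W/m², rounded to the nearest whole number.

cos H_s = −tan(54.6°) · tan(2.0°) = -0.0491, so H_s = arccos(-0.0491) = 92.81°. In radians, H_s = 1.6198.
H_s sin φ sin δ = 1.6198 × 0.8151 × 0.0349 = 0.0461.
cos φ cos δ sin H_s = 0.5793 × 0.9994 × 0.9988 = 0.5783.
Q̄ = (1367/π) × (0.0461 + 0.5783) = 435.13 × 0.6244 = 271.70 W/m².

272 W/m²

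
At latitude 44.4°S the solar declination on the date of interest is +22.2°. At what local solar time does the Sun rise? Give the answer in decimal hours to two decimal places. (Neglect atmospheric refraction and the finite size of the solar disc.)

−tan φ tan δ = −(-0.9793)(0.4081) = 0.3997; H_s = arccos(0.3997) = 66.44°.
Sunrise is at 12 − H_s/15 = 12 − 4.429 = 7.571 h local solar time.

7.57 h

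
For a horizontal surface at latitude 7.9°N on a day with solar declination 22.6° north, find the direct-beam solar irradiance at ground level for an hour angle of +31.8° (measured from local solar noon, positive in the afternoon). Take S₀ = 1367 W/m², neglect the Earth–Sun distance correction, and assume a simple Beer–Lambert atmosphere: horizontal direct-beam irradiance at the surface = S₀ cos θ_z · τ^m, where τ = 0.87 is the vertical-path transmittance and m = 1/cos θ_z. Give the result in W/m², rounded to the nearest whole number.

959 W/m²

cos θ_z = sin(7.9°) sin(22.6°) + cos(7.9°) cos(22.6°) cos(31.80°) = 0.0528 + 0.7772 = 0.8300.
Air mass m = 1/cos θ_z = 1/0.8300 = 1.205; τ^m = 0.87^1.205 = 0.8455.
Surface direct beam = 1367 × 0.8300 × 0.8455 = 959.31 W/m².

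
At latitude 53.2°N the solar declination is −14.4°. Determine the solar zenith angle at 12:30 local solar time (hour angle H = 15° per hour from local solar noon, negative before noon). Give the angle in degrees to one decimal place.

67.9°

Hour angle H = 15° × (12.5 − 12) = 7.50°.
cos θ_z = sin(53.2°) sin(-14.4°) + cos(53.2°) cos(-14.4°) cos(7.50°) = -0.1991 + 0.5752 = 0.3761.
θ_z = arccos(0.3761) = 67.91°.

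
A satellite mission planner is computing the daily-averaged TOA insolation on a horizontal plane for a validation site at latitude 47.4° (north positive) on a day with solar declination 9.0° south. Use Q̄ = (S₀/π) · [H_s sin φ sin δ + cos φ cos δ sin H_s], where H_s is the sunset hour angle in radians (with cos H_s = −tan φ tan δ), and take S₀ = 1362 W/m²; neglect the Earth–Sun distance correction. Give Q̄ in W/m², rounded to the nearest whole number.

cos H_s = −tan(47.4°) · tan(-9.0°) = 0.1722, so H_s = arccos(0.1722) = 80.08°. In radians, H_s = 1.3977.
H_s sin φ sin δ = 1.3977 × 0.7361 × -0.1564 = -0.1609.
cos φ cos δ sin H_s = 0.6769 × 0.9877 × 0.9851 = 0.6586.
Q̄ = (1362/π) × (-0.1609 + 0.6586) = 433.54 × 0.4977 = 215.77 W/m².

216 W/m²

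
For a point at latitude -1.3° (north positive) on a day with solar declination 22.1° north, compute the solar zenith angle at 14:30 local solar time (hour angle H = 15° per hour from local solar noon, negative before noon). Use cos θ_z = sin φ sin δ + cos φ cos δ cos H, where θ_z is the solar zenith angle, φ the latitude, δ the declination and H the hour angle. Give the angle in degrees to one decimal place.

43.4°

Hour angle H = 15° × (14.5 − 12) = 37.50°.
With φ = -1.3°, δ = 22.1°, H = 37.50°: sin φ sin δ = -0.0085, cos φ cos δ cos H = 0.7349, so cos θ_z = 0.7264.
θ_z = arccos(0.7264) = 43.41°.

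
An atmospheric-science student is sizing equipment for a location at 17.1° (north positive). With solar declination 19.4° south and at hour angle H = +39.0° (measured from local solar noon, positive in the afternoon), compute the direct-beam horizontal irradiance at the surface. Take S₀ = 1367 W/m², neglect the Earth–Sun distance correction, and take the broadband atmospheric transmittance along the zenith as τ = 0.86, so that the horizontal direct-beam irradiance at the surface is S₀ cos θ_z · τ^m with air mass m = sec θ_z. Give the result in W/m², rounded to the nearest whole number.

With φ = 17.1°, δ = -19.4°, H = 39.00°: sin φ sin δ = -0.0977, cos φ cos δ cos H = 0.7006, so cos θ_z = 0.6029.
Air mass m = 1/cos θ_z = 1/0.6029 = 1.659; τ^m = 0.86^1.659 = 0.7786.
Surface direct beam = 1367 × 0.6029 × 0.7786 = 641.69 W/m².

642 W/m²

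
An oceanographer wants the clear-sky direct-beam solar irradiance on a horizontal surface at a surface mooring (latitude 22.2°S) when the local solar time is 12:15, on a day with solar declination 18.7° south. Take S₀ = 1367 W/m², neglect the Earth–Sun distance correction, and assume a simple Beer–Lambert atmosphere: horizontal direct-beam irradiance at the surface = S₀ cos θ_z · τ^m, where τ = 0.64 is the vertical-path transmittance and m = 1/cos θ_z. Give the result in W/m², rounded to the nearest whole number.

Hour angle H = 15° × (12.25 − 12) = 3.75°.
With φ = -22.2°, δ = -18.7°, H = 3.75°: sin φ sin δ = 0.1211, cos φ cos δ cos H = 0.8751, so cos θ_z = 0.9962.
Air mass m = 1/cos θ_z = 1/0.9962 = 1.004; τ^m = 0.64^1.004 = 0.6389.
Surface direct beam = 1367 × 0.9962 × 0.6389 = 870.06 W/m².

870 W/m²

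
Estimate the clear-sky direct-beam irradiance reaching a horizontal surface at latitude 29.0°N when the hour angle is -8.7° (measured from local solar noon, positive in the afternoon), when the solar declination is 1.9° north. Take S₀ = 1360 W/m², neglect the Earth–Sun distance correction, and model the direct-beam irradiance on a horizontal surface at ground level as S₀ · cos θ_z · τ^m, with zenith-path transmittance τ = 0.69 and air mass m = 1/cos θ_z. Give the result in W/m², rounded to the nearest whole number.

With φ = 29.0°, δ = 1.9°, H = -8.70°: sin φ sin δ = 0.0161, cos φ cos δ cos H = 0.8641, so cos θ_z = 0.8802.
Air mass m = 1/cos θ_z = 1/0.8802 = 1.136; τ^m = 0.69^1.136 = 0.6560.
Surface direct beam = 1360 × 0.8802 × 0.6560 = 785.28 W/m².

785 W/m²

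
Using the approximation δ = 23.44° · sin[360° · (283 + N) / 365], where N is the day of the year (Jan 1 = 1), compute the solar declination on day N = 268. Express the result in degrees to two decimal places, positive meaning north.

-1.41°

360 × (283 + 268) / 365 = 543.452°; sin(543.452°) = -0.0602.
δ = 23.44 × -0.0602 = -1.411° ≈ -1.41°.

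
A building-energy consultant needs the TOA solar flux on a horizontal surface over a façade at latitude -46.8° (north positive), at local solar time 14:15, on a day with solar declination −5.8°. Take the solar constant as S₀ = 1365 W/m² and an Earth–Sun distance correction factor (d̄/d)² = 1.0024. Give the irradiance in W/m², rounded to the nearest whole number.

876 W/m²

Hour angle H = 15° × (14.25 − 12) = 33.75°.
With φ = -46.8°, δ = -5.8°, H = 33.75°: sin φ sin δ = 0.0737, cos φ cos δ cos H = 0.5663, so cos θ_z = 0.6400.
Top-of-atmosphere irradiance = S₀ (d̄/d)² cos θ_z = 1365 × 1.0024 × 0.6400 = 875.70 W/m².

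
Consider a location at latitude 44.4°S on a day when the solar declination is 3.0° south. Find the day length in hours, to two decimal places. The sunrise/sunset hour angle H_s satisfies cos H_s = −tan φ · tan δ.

12.39 hours

cos H_s = −tan(-44.4°) · tan(-3.0°) = -0.0513, so H_s = arccos(-0.0513) = 92.94°.
Day length = 2 H_s / 15° h⁻¹ = 185.88° / 15 = 12.392 h.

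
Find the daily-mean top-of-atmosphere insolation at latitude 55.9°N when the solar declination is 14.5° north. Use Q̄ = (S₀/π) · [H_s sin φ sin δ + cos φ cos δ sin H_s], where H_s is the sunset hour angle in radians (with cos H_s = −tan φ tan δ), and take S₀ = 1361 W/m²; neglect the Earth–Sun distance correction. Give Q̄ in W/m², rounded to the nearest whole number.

394 W/m²

−tan φ tan δ = −(1.4770)(0.2586) = -0.3820; H_s = arccos(-0.3820) = 112.46°. In radians, H_s = 1.9628.
H_s sin φ sin δ = 1.9628 × 0.8281 × 0.2504 = 0.4070.
cos φ cos δ sin H_s = 0.5606 × 0.9681 × 0.9241 = 0.5015.
Q̄ = (1361/π) × (0.4070 + 0.5015) = 433.22 × 0.9085 = 393.58 W/m².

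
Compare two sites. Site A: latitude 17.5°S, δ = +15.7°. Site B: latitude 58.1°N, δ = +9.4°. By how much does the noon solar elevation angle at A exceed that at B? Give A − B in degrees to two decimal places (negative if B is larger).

+15.50°

A: 90° − |-17.5 − (15.7)| = 56.80°.
B: 90° − |58.1 − (9.4)| = 41.30°.
A − B = 56.80 − 41.30 = 15.50°.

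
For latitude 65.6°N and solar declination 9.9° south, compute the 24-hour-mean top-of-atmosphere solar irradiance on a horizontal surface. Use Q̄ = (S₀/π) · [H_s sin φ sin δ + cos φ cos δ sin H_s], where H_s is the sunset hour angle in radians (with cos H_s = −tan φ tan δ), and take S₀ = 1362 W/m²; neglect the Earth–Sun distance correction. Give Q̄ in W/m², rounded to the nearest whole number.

The sunset hour angle satisfies cos H_s = −tan φ tan δ = 0.3847, giving H_s = 67.37°. In radians, H_s = 1.1758.
H_s sin φ sin δ = 1.1758 × 0.9107 × -0.1719 = -0.1841.
cos φ cos δ sin H_s = 0.4131 × 0.9851 × 0.9230 = 0.3756.
Q̄ = (1362/π) × (-0.1841 + 0.3756) = 433.54 × 0.1915 = 83.02 W/m².

83 W/m²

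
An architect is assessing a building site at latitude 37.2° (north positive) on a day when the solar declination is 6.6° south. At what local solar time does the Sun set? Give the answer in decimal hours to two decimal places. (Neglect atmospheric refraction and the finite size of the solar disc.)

17.66 h

cos H_s = −tan(37.2°) · tan(-6.6°) = 0.0878, so H_s = arccos(0.0878) = 84.96°.
Sunset is at 12 + H_s/15 = 12 + 5.664 = 17.664 h local solar time.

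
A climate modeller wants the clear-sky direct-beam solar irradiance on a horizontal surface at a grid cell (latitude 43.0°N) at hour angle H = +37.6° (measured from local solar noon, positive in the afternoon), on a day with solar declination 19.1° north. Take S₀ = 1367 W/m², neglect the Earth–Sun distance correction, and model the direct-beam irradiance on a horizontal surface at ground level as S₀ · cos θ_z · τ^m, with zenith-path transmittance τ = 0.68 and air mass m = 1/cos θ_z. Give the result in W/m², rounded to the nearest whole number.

cos θ_z = sin φ sin δ + cos φ cos δ cos H = (0.6820)(0.3272) + (0.7314)(0.9449)(0.7923) = 0.7707.
Air mass m = 1/cos θ_z = 1/0.7707 = 1.298; τ^m = 0.68^1.298 = 0.6062.
Surface direct beam = 1367 × 0.7707 × 0.6062 = 638.66 W/m².

639 W/m²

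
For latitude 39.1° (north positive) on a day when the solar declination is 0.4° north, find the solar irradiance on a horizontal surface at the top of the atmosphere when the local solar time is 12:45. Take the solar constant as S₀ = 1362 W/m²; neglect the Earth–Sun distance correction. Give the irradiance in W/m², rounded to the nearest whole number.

Hour angle H = 15° × (12.75 − 12) = 11.25°.
cos θ_z = sin φ sin δ + cos φ cos δ cos H = (0.6307)(0.0070) + (0.7760)(1.0000)(0.9808) = 0.7655.
Top-of-atmosphere irradiance = S₀ cos θ_z = 1362 × 0.7655 = 1042.61 W/m².

1043 W/m²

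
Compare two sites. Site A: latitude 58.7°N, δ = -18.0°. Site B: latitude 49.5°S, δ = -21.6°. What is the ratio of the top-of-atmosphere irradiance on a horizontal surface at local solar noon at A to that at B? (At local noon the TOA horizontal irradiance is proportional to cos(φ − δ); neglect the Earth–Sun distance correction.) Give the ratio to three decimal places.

A: cos θ_z = cos(58.7° − (-18.0°)) = 0.2300.
B: cos θ_z = cos(-49.5° − (-21.6°)) = 0.8838.
Ratio A/B = 0.2300 / 0.8838 = 0.2602.

0.260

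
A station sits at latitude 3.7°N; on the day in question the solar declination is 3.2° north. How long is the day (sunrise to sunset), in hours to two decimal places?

cos H_s = −tan(3.7°) · tan(3.2°) = -0.0036, so H_s = arccos(-0.0036) = 90.21°.
Day length = 2 H_s / 15° h⁻¹ = 180.42° / 15 = 12.028 h.

12.03 hours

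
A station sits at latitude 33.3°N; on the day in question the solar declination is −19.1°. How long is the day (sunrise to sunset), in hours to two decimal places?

The sunset hour angle satisfies cos H_s = −tan φ tan δ = 0.2275, giving H_s = 76.85°.
Day length = 2 H_s / 15° h⁻¹ = 153.70° / 15 = 10.247 h.

10.25 hours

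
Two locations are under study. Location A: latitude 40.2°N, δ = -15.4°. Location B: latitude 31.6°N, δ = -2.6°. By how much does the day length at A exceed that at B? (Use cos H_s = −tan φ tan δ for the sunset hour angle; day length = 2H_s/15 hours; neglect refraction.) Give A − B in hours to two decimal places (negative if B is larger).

-1.58 h

A: H_s = arccos(−tan 40.2° · tan -15.4°) = 76.54°, so 2H_s/15 = 10.2053 h.
B: H_s = arccos(−tan 31.6° · tan -2.6°) = 88.40°, so 2H_s/15 = 11.7867 h.
A − B = 10.2053 − 11.7867 = -1.5814 h.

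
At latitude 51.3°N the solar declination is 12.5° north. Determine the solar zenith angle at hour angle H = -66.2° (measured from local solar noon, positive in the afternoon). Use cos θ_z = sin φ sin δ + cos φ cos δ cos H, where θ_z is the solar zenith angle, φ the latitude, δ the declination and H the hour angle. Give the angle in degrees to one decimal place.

cos θ_z = sin(51.3°) sin(12.5°) + cos(51.3°) cos(12.5°) cos(-66.20°) = 0.1689 + 0.2463 = 0.4152.
θ_z = arccos(0.4152) = 65.47°.

65.5°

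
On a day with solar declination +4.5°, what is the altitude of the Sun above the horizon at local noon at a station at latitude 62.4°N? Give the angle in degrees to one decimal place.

32.1°

At local solar noon the hour angle is zero, so the elevation is 90° − |φ − δ| = 90° − |62.4° − (4.5°)| = 90° − 57.9° = 32.1°.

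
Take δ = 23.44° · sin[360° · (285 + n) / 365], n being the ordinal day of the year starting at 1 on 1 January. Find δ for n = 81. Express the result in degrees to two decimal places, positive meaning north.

360 × (285 + 81) / 365 = 360.986°; sin(360.986°) = 0.0172.
δ = 23.44 × 0.0172 = 0.403° ≈ +0.40°.

+0.40°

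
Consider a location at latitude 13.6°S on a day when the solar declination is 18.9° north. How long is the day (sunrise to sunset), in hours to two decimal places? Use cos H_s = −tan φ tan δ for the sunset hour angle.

cos H_s = −tan(-13.6°) · tan(18.9°) = 0.0828, so H_s = arccos(0.0828) = 85.25°.
Day length = 2 H_s / 15° h⁻¹ = 170.50° / 15 = 11.367 h.

11.37 hours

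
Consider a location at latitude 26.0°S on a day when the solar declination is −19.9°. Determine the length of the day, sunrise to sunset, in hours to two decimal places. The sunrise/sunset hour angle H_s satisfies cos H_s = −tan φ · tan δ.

The sunset hour angle satisfies cos H_s = −tan φ tan δ = -0.1766, giving H_s = 100.17°.
Day length = 2 H_s / 15° h⁻¹ = 200.34° / 15 = 13.356 h.

13.36 hours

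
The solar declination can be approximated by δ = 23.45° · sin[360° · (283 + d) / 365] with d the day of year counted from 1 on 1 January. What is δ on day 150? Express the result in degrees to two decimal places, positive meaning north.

360 × (283 + 150) / 365 = 427.068°; sin(427.068°) = 0.9210.
δ = 23.45 × 0.9210 = 21.597° ≈ +21.60°.

+21.60°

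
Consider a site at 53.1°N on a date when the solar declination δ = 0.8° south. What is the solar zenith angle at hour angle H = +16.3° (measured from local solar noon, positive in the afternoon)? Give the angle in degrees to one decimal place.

With φ = 53.1°, δ = -0.8°, H = 16.30°: sin φ sin δ = -0.0112, cos φ cos δ cos H = 0.5762, so cos θ_z = 0.5650.
θ_z = arccos(0.5650) = 55.60°.

55.6°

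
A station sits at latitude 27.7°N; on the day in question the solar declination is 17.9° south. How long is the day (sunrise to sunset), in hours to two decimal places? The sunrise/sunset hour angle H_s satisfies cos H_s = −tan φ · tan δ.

The sunset hour angle satisfies cos H_s = −tan φ tan δ = 0.1696, giving H_s = 80.24°.
Day length = 2 H_s / 15° h⁻¹ = 160.48° / 15 = 10.699 h.

10.70 hours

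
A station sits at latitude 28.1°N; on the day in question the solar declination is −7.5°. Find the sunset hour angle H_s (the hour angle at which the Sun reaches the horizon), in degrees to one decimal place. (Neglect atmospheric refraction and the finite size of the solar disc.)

86.0°

−tan φ tan δ = −(0.5340)(-0.1317) = 0.0703; H_s = arccos(0.0703) = 85.97°.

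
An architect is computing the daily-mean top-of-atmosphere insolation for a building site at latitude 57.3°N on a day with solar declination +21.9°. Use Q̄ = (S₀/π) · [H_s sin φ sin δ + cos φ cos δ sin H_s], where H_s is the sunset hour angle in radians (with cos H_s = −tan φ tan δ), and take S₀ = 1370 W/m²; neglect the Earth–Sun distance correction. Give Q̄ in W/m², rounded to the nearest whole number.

−tan φ tan δ = −(1.5577)(0.4020) = -0.6262; H_s = arccos(-0.6262) = 128.77°. In radians, H_s = 2.2475.
H_s sin φ sin δ = 2.2475 × 0.8415 × 0.3730 = 0.7054.
cos φ cos δ sin H_s = 0.5402 × 0.9278 × 0.7796 = 0.3907.
Q̄ = (1370/π) × (0.7054 + 0.3907) = 436.08 × 1.0961 = 477.99 W/m².

478 W/m²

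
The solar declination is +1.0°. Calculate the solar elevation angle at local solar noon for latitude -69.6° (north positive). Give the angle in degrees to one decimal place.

At local solar noon the hour angle is zero, so the elevation is 90° − |φ − δ| = 90° − |-69.6° − (1.0°)| = 90° − 70.6° = 19.4°.

19.4°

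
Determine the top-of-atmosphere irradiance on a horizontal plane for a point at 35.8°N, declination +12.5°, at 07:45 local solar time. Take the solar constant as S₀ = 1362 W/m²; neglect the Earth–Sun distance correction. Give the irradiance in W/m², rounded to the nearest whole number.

649 W/m²

Hour angle H = 15° × (7.75 − 12) = -63.75°.
cos θ_z = sin φ sin δ + cos φ cos δ cos H = (0.5850)(0.2164) + (0.8111)(0.9763)(0.4423) = 0.4768.
Top-of-atmosphere irradiance = S₀ cos θ_z = 1362 × 0.4768 = 649.40 W/m².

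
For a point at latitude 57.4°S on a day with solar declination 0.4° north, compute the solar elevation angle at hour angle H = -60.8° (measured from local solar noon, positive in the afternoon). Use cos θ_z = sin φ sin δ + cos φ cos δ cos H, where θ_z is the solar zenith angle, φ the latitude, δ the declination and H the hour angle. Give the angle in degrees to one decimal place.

14.9°

With φ = -57.4°, δ = 0.4°, H = -60.80°: sin φ sin δ = -0.0059, cos φ cos δ cos H = 0.2628, so cos θ_z = 0.2569.
θ_z = arccos(0.2569) = 75.11°, so the elevation is 90° − 75.11° = 14.89°.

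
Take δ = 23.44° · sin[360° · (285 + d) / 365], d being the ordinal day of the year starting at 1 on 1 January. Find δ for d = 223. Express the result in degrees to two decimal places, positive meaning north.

+14.74°

360 × (285 + 223) / 365 = 501.041°; sin(501.041°) = 0.6288.
δ = 23.44 × 0.6288 = 14.739° ≈ +14.74°.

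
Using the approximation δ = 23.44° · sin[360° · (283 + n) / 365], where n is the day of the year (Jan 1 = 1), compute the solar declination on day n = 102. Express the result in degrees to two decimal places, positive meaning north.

360 × (283 + 102) / 365 = 379.726°; sin(379.726°) = 0.3375.
δ = 23.44 × 0.3375 = 7.911° ≈ +7.91°.

+7.91°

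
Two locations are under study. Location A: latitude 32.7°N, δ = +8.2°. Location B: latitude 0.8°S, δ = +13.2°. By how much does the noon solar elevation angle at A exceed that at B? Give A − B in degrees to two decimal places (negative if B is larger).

A: 90° − |32.7 − (8.2)| = 65.50°.
B: 90° − |-0.8 − (13.2)| = 76.00°.
A − B = 65.50 − 76.00 = -10.50°.

-10.50°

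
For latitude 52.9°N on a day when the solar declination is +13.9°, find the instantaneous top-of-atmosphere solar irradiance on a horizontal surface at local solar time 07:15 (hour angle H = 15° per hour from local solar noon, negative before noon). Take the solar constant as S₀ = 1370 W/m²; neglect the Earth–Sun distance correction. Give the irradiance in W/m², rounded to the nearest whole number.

Hour angle H = 15° × (7.25 − 12) = -71.25°.
cos θ_z = sin φ sin δ + cos φ cos δ cos H = (0.7976)(0.2402) + (0.6032)(0.9707)(0.3214) = 0.3798.
Top-of-atmosphere irradiance = S₀ cos θ_z = 1370 × 0.3798 = 520.33 W/m².

520 W/m²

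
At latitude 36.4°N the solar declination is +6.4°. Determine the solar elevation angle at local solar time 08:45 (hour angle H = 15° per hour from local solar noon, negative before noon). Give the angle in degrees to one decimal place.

36.4°

Hour angle H = 15° × (8.75 − 12) = -48.75°.
With φ = 36.4°, δ = 6.4°, H = -48.75°: sin φ sin δ = 0.0661, cos φ cos δ cos H = 0.5274, so cos θ_z = 0.5935.
θ_z = arccos(0.5935) = 53.59°, so the elevation is 90° − 53.59° = 36.41°.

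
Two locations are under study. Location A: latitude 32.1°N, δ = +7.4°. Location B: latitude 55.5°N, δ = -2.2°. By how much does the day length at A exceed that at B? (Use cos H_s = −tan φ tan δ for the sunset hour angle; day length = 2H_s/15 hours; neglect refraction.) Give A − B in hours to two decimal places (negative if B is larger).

A: H_s = arccos(−tan 32.1° · tan 7.4°) = 94.67°, so 2H_s/15 = 12.6227 h.
B: H_s = arccos(−tan 55.5° · tan -2.2°) = 86.80°, so 2H_s/15 = 11.5733 h.
A − B = 12.6227 − 11.5733 = 1.0494 h.

+1.05 h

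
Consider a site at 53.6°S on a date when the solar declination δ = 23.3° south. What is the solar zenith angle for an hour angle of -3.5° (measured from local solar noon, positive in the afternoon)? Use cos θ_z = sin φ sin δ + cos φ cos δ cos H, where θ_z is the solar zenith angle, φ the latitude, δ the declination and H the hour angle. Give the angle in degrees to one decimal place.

30.4°

cos θ_z = sin φ sin δ + cos φ cos δ cos H = (-0.8049)(-0.3955) + (0.5934)(0.9184)(0.9981) = 0.8623.
θ_z = arccos(0.8623) = 30.42°.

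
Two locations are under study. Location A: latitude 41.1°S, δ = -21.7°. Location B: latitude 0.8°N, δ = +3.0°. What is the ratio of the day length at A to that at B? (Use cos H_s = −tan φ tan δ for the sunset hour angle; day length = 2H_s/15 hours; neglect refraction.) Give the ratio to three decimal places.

1.225

A: H_s = arccos(−tan -41.1° · tan -21.7°) = 110.31°, so 2H_s/15 = 14.7080 h.
B: H_s = arccos(−tan 0.8° · tan 3.0°) = 90.04°, so 2H_s/15 = 12.0053 h.
Ratio A/B = 14.7080 / 12.0053 = 1.2251.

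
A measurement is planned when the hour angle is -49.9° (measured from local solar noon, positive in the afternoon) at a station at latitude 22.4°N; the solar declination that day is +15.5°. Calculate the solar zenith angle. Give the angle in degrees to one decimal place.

47.5°

cos θ_z = sin(22.4°) sin(15.5°) + cos(22.4°) cos(15.5°) cos(-49.90°) = 0.1018 + 0.5739 = 0.6757.
θ_z = arccos(0.6757) = 47.49°.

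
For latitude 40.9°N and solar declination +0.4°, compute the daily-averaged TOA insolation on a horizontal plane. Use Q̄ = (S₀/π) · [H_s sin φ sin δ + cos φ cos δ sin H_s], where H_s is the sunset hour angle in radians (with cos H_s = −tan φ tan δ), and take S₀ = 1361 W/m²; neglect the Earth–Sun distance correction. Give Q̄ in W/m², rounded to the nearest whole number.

cos H_s = −tan(40.9°) · tan(0.4°) = -0.0060, so H_s = arccos(-0.0060) = 90.34°. In radians, H_s = 1.5767.
H_s sin φ sin δ = 1.5767 × 0.6547 × 0.0070 = 0.0072.
cos φ cos δ sin H_s = 0.7559 × 1.0000 × 1.0000 = 0.7559.
Q̄ = (1361/π) × (0.0072 + 0.7559) = 433.22 × 0.7631 = 330.59 W/m².

331 W/m²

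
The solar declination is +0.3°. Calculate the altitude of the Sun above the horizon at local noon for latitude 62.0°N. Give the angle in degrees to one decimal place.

At local solar noon the hour angle is zero, so the elevation is 90° − |φ − δ| = 90° − |62.0° − (0.3°)| = 90° − 61.7° = 28.3°.

28.3°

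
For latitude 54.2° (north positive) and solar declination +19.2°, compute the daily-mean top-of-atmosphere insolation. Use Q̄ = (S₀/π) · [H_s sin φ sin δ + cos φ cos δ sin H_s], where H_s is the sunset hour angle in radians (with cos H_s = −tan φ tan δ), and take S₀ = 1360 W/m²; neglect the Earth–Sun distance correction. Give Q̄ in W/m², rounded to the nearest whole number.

−tan φ tan δ = −(1.3865)(0.3482) = -0.4828; H_s = arccos(-0.4828) = 118.87°. In radians, H_s = 2.0747.
H_s sin φ sin δ = 2.0747 × 0.8111 × 0.3289 = 0.5535.
cos φ cos δ sin H_s = 0.5850 × 0.9444 × 0.8757 = 0.4838.
Q̄ = (1360/π) × (0.5535 + 0.4838) = 432.90 × 1.0373 = 449.05 W/m².

449 W/m²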